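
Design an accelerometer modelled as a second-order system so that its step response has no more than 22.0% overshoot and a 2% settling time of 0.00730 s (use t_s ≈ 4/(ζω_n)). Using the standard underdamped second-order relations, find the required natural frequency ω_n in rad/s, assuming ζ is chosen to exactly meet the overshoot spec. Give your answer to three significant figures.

Inverting the overshoot relation: ζ = |ln 0.220|/√(π² + ln²0.220) = 0.434.
Then ω_n = 4/(ζ t_s) = 4/(0.434 × 0.00730) = 1260 rad/s.

ω_n ≈ 1260 rad/s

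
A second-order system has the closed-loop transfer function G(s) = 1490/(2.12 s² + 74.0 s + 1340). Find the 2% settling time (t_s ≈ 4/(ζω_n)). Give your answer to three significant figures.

t_s ≈ 0.229 s

Dividing through by 2.12: denominator becomes s² + 34.91 s + 632.1.
So ω_n = √632.1 = 25.1 rad/s and ζ = 34.91/(2·25.1) = 0.694.
t_s ≈ 4/(ζω_n) = 0.229 s.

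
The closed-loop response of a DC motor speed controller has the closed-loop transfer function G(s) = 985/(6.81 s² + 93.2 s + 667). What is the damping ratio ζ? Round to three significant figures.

Dividing through by 6.81: denominator becomes s² + 13.69 s + 97.94.
So ω_n = √97.94 = 9.90 rad/s and ζ = 13.69/(2·9.90) = 0.691.

ζ ≈ 0.691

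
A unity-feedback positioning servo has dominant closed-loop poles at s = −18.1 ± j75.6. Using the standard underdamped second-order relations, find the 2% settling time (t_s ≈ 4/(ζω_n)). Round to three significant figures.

t_s ≈ 0.221 s

For poles at −σ ± jω_d, ζω_n = σ = 18.1, so t_s ≈ 4/σ = 0.221 s.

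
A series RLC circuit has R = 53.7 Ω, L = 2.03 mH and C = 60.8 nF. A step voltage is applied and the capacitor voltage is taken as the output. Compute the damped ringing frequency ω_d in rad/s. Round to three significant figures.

ω_d ≈ 89000 rad/s

For a series RLC circuit (capacitor voltage as output), ω_n = 1/√(LC) = 1/√(2.03 mH · 60.8 nF) = 90000 rad/s.
ζ = (R/2)·√(C/L) = (53.7/2)·√(60.8 nF/2.03 mH) = 0.147.
ω_d = ω_n√(1−ζ²) = 89000 rad/s.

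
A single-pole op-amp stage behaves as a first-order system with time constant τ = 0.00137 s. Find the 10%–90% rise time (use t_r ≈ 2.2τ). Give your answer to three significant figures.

t_r ≈ 0.00301 s

t_r ≈ 2.2τ = 0.00301 s.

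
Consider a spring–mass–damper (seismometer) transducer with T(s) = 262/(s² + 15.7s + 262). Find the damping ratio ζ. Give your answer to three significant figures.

ζ ≈ 0.485

Comparing the denominator to s² + 2ζω_n s + ω_n²: ω_n = √262 = 16.2 rad/s, and 2ζω_n = 15.7 so ζ = 15.7/(2·16.2) = 0.485.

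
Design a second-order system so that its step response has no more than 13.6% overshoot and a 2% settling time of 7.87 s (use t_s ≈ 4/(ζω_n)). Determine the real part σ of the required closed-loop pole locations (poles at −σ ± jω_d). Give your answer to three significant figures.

σ ≈ 0.508

The settling-time spec alone fixes σ = ζω_n = 4/t_s = 4/7.87 = 0.508.
(Overshoot then fixes ζ = 0.536 and hence ω_d = σ·√(1−ζ²)/ζ = 0.800 rad/s.)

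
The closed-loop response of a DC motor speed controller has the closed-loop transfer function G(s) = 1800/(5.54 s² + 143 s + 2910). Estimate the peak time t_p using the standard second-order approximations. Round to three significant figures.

t_p ≈ 0.166 s

Dividing through by 5.54: denominator becomes s² + 25.81 s + 525.3.
So ω_n = √525.3 = 22.9 rad/s and ζ = 25.81/(2·22.9) = 0.563.
ω_d = ω_n√(1−ζ²) = 18.9 rad/s. t_p = π/ω_d = 0.166 s.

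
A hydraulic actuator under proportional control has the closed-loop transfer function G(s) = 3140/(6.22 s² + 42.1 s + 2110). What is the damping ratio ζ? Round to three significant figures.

Dividing through by 6.22: denominator becomes s² + 6.768 s + 339.2.
So ω_n = √339.2 = 18.4 rad/s and ζ = 6.768/(2·18.4) = 0.184.

ζ ≈ 0.184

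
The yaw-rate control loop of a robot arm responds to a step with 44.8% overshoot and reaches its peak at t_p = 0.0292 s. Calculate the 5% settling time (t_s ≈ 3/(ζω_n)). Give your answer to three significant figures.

t_s ≈ 0.109 s

ζ from %OS: ζ = |ln 0.448|/√(π²+ln²0.448) = 0.248.
t_p = π/ω_d ⇒ ω_d = 108 rad/s; then ω_n = ω_d/√(1−ζ²) = 111 rad/s.
t_s ≈ 3/(ζω_n) = 3/(0.248·111) = 0.109 s.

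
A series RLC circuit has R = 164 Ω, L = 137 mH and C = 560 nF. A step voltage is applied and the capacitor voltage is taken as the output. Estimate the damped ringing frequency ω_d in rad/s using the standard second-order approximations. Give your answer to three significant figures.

For a series RLC circuit (capacitor voltage as output), ω_n = 1/√(LC) = 1/√(137 mH · 560 nF) = 3610 rad/s.
ζ = (R/2)·√(C/L) = (164/2)·√(560 nF/137 mH) = 0.166.
ω_d = 3610·√(1 − 0.166²) = 3560 rad/s.

ω_d ≈ 3560 rad/s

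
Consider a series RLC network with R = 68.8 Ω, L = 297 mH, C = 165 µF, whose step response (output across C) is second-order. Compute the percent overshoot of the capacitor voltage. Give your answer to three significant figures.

For a series RLC circuit (capacitor voltage as output), ω_n = 1/√(LC) = 1/√(297 mH · 165 µF) = 143 rad/s.
ζ = (R/2)·√(C/L) = (68.8/2)·√(165 µF/297 mH) = 0.811.
%OS = 100·exp(−πζ/√(1−ζ²)) = 1.29%.

%OS ≈ 1.29%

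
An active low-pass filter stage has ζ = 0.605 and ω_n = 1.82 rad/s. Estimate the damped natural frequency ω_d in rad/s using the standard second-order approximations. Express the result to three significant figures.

ω_d ≈ 1.45 rad/s

ω_d = ω_n√(1−ζ²) = 1.82·√0.634 = 1.45 rad/s.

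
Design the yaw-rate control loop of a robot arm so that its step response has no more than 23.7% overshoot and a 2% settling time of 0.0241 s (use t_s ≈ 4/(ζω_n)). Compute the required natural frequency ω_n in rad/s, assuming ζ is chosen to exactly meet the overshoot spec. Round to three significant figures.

ζ = −ln(OS)/√(π² + (ln OS)²). With OS = 0.237, ln OS = −1.440 and ζ = 1.440/3.456 = 0.417.
From t_s ≈ 4/(ζω_n): ω_n = 4/(ζ·t_s) = 4/(0.417·0.0241) = 398 rad/s.

ω_n ≈ 398 rad/s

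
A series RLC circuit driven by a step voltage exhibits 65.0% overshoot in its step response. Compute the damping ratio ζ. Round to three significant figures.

ζ = −ln(OS)/√(π² + (ln OS)²). With OS = 0.650, ln OS = −0.4308 and ζ = 0.4308/3.171 = 0.136.

ζ ≈ 0.136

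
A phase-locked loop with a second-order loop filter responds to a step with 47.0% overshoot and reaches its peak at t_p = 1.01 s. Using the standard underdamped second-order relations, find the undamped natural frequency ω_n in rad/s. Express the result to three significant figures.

ζ from %OS: ζ = |ln 0.470|/√(π²+ln²0.470) = 0.234.
From t_p = π/ω_d, ω_d = π/1.01 = 3.11 rad/s, so ω_n = ω_d/√(1−ζ²) = 3.20 rad/s.

ω_n ≈ 3.20 rad/s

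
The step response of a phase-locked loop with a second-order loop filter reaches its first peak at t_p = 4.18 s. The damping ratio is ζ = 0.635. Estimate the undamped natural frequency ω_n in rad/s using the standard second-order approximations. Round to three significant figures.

Peak time t_p = π/ω_d, so ω_d = π/t_p = π/4.18 = 0.752 rad/s.
ω_n = ω_d/√(1−ζ²) = 0.752/√0.597 = 0.973 rad/s.

ω_n ≈ 0.973 rad/s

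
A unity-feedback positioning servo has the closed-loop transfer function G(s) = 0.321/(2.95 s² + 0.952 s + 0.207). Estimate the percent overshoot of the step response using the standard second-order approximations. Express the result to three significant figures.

Dividing through by 2.95: denominator becomes s² + 0.3227 s + 0.07017.
So ω_n = √0.07017 = 0.265 rad/s and ζ = 0.3227/(2·0.265) = 0.609.
%OS = 100·exp(−πζ/√(1−ζ²)) = 8.96%.

%OS ≈ 8.96%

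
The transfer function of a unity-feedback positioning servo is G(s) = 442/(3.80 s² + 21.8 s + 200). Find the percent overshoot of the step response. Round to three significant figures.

Dividing through by 3.80: denominator becomes s² + 5.737 s + 52.63.
So ω_n = √52.63 = 7.25 rad/s and ζ = 5.737/(2·7.25) = 0.395.
%OS = 100 e^{−πζ/√(1−ζ²)} with ζ = 0.395 gives 25.9%.

%OS ≈ 25.9%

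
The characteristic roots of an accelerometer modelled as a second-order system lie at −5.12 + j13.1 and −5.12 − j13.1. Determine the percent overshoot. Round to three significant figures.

%OS ≈ 29.3%

The poles are at −σ ± jω_d with σ = 5.12 and ω_d = 13.1, so ω_n = √(σ²+ω_d²) = 14.1 rad/s and ζ = σ/ω_n = 0.364.
%OS = 100 e^{−πζ/√(1−ζ²)} with ζ = 0.364 gives 29.3%.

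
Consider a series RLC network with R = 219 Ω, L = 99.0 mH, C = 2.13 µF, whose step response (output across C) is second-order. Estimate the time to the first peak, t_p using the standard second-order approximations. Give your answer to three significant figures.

For a series RLC circuit (capacitor voltage as output), ω_n = 1/√(LC) = 1/√(99.0 mH · 2.13 µF) = 2180 rad/s.
ζ = (R/2)·√(C/L) = (219/2)·√(2.13 µF/99.0 mH) = 0.508.
ω_d = 2180·√(1 − 0.508²) = 1880 rad/s. t_p = π/ω_d = 0.00167 s.

t_p ≈ 0.00167 s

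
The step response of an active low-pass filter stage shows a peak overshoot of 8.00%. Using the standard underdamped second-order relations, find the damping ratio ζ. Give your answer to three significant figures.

ζ ≈ 0.627

From %OS = 100·exp(−πζ/√(1−ζ²)), invert to get ζ = −ln(OS)/√(π² + ln²(OS)) with OS = 0.0800.
−ln 0.0800 = 2.526, so ζ = 2.526/√(π² + 6.379) = 0.627.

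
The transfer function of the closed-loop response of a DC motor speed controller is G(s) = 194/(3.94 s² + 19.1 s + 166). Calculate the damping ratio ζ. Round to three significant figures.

Dividing through by 3.94: denominator becomes s² + 4.848 s + 42.13.
So ω_n = √42.13 = 6.49 rad/s and ζ = 4.848/(2·6.49) = 0.373.

ζ ≈ 0.373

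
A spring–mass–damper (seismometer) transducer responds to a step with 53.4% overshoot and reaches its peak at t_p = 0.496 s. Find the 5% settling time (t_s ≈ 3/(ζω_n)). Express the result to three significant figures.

t_s ≈ 2.37 s

From the overshoot, ζ = −ln(OS)/√(π²+ln²(OS)) = 0.196.
t_p = π/ω_d ⇒ ω_d = 6.33 rad/s; then ω_n = ω_d/√(1−ζ²) = 6.46 rad/s.
t_s ≈ 3/(ζω_n) = 3/(0.196·6.46) = 2.37 s.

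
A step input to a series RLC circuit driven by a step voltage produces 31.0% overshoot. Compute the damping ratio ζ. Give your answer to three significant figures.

ζ ≈ 0.349

From %OS = 100·exp(−πζ/√(1−ζ²)), invert to get ζ = −ln(OS)/√(π² + ln²(OS)) with OS = 0.310.
−ln 0.310 = 1.171, so ζ = 1.171/√(π² + 1.372) = 0.349.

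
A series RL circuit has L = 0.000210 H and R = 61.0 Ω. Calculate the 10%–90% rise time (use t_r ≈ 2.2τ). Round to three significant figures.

t_r ≈ 0.00000757 s

τ = L/R = 0.000210/61.0 = 0.00000344 s.
t_r ≈ 2.2τ = 0.00000757 s.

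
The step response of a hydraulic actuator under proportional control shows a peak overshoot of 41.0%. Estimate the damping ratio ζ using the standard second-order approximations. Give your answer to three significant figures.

ζ ≈ 0.273

Inverting the overshoot relation: ζ = |ln 0.410|/√(π² + ln²0.410) = 0.273.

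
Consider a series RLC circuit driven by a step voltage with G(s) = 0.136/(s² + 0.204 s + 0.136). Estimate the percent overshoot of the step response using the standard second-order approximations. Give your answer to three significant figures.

%OS ≈ 40.5%

ω_n = √0.136 = 0.369 rad/s; ζ = 0.204/(2·0.369) = 0.277.
%OS = 100 e^{−πζ/√(1−ζ²)} with ζ = 0.277 gives 40.5%.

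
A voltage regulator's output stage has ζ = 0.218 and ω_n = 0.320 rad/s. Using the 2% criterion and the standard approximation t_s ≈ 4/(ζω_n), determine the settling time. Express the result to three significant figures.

t_s ≈ 4/(ζω_n) = 4/(0.218 × 0.320) = 57.3 s.

t_s ≈ 57.3 s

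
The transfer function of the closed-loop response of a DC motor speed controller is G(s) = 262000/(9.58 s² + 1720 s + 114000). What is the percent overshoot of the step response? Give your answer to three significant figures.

Dividing through by 9.58: denominator becomes s² + 179.5 s + 11900.
So ω_n = √11900 = 109 rad/s and ζ = 179.5/(2·109) = 0.823.
Overshoot: exp(−π·0.823/√(1−0.823²)) = 0.0106, i.e. 1.06%.

%OS ≈ 1.06%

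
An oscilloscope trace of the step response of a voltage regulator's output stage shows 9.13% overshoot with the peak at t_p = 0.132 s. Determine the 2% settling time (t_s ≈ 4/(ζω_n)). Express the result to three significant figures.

The overshoot fixes ζ = −ln(OS)/√(π²+ln²(OS)) = 0.606.
From t_p = π/ω_d, ω_d = π/0.132 = 23.8 rad/s, so ω_n = ω_d/√(1−ζ²) = 29.9 rad/s.
t_s ≈ 4/(ζω_n) = 4/(0.606·29.9) = 0.221 s.

t_s ≈ 0.221 s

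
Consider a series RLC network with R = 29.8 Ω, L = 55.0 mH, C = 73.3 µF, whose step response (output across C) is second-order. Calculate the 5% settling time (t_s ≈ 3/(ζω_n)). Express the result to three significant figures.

For a series RLC circuit (capacitor voltage as output), ω_n = 1/√(LC) = 1/√(55.0 mH · 73.3 µF) = 498 rad/s.
ζ = (R/2)·√(C/L) = (29.8/2)·√(73.3 µF/55.0 mH) = 0.544.
t_s ≈ 3/(ζω_n) = 0.0111 s.

t_s ≈ 0.0111 s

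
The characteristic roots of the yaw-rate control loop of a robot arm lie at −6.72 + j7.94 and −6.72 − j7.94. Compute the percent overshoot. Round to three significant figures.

With σ = 6.72, ω_d = 7.94: ω_n = √(σ²+ω_d²) = 10.4 rad/s, ζ = σ/ω_n = 0.646.
%OS = 100·exp(−πζ/√(1−ζ²)) = 7.00%.

%OS ≈ 7.00%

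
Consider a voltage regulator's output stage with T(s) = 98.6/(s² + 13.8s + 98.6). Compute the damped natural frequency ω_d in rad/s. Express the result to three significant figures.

Matching coefficients with s² + 2ζω_n s + ω_n² gives ω_n² = 98.6 ⇒ ω_n = 9.93 rad/s, and ζ = 13.8/(2ω_n) = 0.695.
ω_d = ω_n√(1−ζ²) = 7.14 rad/s.

ω_d ≈ 7.14 rad/s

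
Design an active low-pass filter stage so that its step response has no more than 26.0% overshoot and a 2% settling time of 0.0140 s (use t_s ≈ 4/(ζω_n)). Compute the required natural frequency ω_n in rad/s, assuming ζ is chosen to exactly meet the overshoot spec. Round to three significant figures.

ω_n ≈ 725 rad/s

ζ = −ln(OS)/√(π² + (ln OS)²). With OS = 0.260, ln OS = −1.347 and ζ = 1.347/3.418 = 0.394.
Then ω_n = 4/(ζ t_s) = 4/(0.394 × 0.0140) = 725 rad/s.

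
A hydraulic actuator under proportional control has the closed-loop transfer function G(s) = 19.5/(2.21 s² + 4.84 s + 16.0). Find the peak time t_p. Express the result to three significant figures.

t_p ≈ 1.28 s

Dividing through by 2.21: denominator becomes s² + 2.190 s + 7.240.
So ω_n = √7.240 = 2.69 rad/s and ζ = 2.190/(2·2.69) = 0.407.
ω_d = 2.69·√(1 − 0.407²) = 2.46 rad/s. t_p = π/ω_d = 1.28 s.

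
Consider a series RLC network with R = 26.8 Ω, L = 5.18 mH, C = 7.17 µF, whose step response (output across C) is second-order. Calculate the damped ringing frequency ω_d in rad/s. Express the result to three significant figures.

For a series RLC circuit (capacitor voltage as output), ω_n = 1/√(LC) = 1/√(5.18 mH · 7.17 µF) = 5190 rad/s.
ζ = (R/2)·√(C/L) = (26.8/2)·√(7.17 µF/5.18 mH) = 0.499.
ω_d = 5190·√(1 − 0.499²) = 4500 rad/s.

ω_d ≈ 4500 rad/s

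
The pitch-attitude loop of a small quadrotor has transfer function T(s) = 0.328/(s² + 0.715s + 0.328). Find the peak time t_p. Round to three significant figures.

Comparing the denominator to s² + 2ζω_n s + ω_n²: ω_n = √0.328 = 0.573 rad/s, and 2ζω_n = 0.715 so ζ = 0.715/(2·0.573) = 0.624.
The damped frequency ω_d = ω_n√(1−ζ²) = 0.447 rad/s. Then t_p = π/ω_d = 7.02 s.

t_p ≈ 7.02 s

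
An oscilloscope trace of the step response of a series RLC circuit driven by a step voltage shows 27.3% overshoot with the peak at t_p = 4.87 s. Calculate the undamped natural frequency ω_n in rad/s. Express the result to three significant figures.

ω_n ≈ 0.698 rad/s

The overshoot fixes ζ = −ln(OS)/√(π²+ln²(OS)) = 0.382.
From t_p = π/ω_d, ω_d = π/4.87 = 0.645 rad/s, so ω_n = ω_d/√(1−ζ²) = 0.698 rad/s.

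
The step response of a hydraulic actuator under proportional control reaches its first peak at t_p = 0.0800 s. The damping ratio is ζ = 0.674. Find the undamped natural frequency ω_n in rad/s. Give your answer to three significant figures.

ω_n ≈ 53.2 rad/s

Peak time t_p = π/ω_d, so ω_d = π/t_p = π/0.0800 = 39.3 rad/s.
ω_n = ω_d/√(1−ζ²) = 39.3/√0.546 = 53.2 rad/s.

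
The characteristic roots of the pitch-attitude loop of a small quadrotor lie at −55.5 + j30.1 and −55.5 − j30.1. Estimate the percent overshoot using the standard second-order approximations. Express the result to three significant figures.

%OS ≈ 0.305%

The poles are at −σ ± jω_d with σ = 55.5 and ω_d = 30.1, so ω_n = √(σ²+ω_d²) = 63.1 rad/s and ζ = σ/ω_n = 0.879.
%OS = 100·exp(−πζ/√(1−ζ²)) = 0.305%.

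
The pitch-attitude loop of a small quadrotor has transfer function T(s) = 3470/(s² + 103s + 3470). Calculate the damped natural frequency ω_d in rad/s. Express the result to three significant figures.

ω_n = √3470 = 58.9 rad/s; ζ = 103/(2·58.9) = 0.874.
ω_d = ω_n√(1−ζ²) = 28.6 rad/s.

ω_d ≈ 28.6 rad/s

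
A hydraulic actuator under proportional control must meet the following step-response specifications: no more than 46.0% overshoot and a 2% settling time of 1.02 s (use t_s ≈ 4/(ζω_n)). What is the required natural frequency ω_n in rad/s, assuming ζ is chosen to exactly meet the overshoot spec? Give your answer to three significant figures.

ω_n ≈ 16.3 rad/s

Inverting the overshoot relation: ζ = |ln 0.460|/√(π² + ln²0.460) = 0.240.
Then ω_n = 4/(ζ t_s) = 4/(0.240 × 1.02) = 16.3 rad/s.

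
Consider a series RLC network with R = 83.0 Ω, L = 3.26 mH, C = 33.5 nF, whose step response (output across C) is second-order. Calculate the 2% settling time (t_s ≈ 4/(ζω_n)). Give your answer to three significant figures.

For a series RLC circuit (capacitor voltage as output), ω_n = 1/√(LC) = 1/√(3.26 mH · 33.5 nF) = 95700 rad/s.
ζ = (R/2)·√(C/L) = (83.0/2)·√(33.5 nF/3.26 mH) = 0.133.
t_s ≈ 4/(ζω_n) = 0.000314 s.

t_s ≈ 0.000314 s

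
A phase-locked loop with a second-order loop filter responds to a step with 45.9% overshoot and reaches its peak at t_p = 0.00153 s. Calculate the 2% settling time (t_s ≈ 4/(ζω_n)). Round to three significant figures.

ζ from %OS: ζ = |ln 0.459|/√(π²+ln²0.459) = 0.241.
From t_p = π/ω_d, ω_d = π/0.00153 = 2050 rad/s, so ω_n = ω_d/√(1−ζ²) = 2120 rad/s.
t_s ≈ 4/(ζω_n) = 4/(0.241·2120) = 0.00786 s.

t_s ≈ 0.00786 s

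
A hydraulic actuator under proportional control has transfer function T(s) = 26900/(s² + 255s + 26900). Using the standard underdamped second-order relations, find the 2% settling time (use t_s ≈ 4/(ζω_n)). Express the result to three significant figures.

t_s ≈ 0.0314 s

Matching coefficients with s² + 2ζω_n s + ω_n² gives ω_n² = 26900 ⇒ ω_n = 164 rad/s, and ζ = 255/(2ω_n) = 0.777.
t_s ≈ 4/(ζω_n) = 4/(0.777·164) = 0.0314 s.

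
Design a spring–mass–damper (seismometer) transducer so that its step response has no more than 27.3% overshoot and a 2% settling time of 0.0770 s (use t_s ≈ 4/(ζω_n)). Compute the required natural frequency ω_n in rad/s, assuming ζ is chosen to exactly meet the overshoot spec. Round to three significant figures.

ζ = −ln(OS)/√(π² + (ln OS)²). With OS = 0.273, ln OS = −1.298 and ζ = 1.298/3.399 = 0.382.
Then ω_n = 4/(ζ t_s) = 4/(0.382 × 0.0770) = 136 rad/s.

ω_n ≈ 136 rad/s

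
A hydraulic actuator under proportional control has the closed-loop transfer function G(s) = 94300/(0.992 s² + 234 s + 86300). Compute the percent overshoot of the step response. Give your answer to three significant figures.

Dividing through by 0.992: denominator becomes s² + 235.9 s + 87000.
So ω_n = √87000 = 295 rad/s and ζ = 235.9/(2·295) = 0.400.
%OS = 100 e^{−πζ/√(1−ζ²)} with ζ = 0.400 gives 25.4%.

%OS ≈ 25.4%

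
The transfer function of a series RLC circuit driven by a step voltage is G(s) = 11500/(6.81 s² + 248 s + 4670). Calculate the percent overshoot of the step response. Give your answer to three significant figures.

%OS ≈ 4.79%

Dividing through by 6.81: denominator becomes s² + 36.42 s + 685.8.
So ω_n = √685.8 = 26.2 rad/s and ζ = 36.42/(2·26.2) = 0.695.
%OS = 100·exp(−πζ/√(1−ζ²)) = 4.79%.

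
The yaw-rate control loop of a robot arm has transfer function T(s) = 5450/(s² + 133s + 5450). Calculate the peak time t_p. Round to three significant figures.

t_p ≈ 0.0980 s

Comparing the denominator to s² + 2ζω_n s + ω_n²: ω_n = √5450 = 73.8 rad/s, and 2ζω_n = 133 so ζ = 133/(2·73.8) = 0.901.
ω_d = ω_n√(1−ζ²) = 32.1 rad/s. Then t_p = π/ω_d = 0.0980 s.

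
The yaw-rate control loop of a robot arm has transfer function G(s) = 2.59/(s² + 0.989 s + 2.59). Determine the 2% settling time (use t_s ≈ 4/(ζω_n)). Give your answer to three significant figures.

Matching coefficients with s² + 2ζω_n s + ω_n² gives ω_n² = 2.59 ⇒ ω_n = 1.61 rad/s, and ζ = 0.989/(2ω_n) = 0.307.
t_s ≈ 4/(ζω_n) = 4/(0.307·1.61) = 8.09 s.

t_s ≈ 8.09 s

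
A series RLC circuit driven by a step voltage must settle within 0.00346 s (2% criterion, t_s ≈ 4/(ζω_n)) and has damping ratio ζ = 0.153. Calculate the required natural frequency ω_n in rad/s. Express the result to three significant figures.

Rearranging t_s ≈ 4/(ζω_n) gives ω_n = 4/(ζ·t_s) = 4/(0.153 × 0.00346) = 7560 rad/s.

ω_n ≈ 7560 rad/s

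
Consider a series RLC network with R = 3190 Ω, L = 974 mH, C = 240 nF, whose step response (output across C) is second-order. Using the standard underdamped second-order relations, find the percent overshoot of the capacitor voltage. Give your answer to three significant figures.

%OS ≈ 1.70%

For a series RLC circuit (capacitor voltage as output), ω_n = 1/√(LC) = 1/√(974 mH · 240 nF) = 2070 rad/s.
ζ = (R/2)·√(C/L) = (3190/2)·√(240 nF/974 mH) = 0.792.
Overshoot: exp(−π·0.792/√(1−0.792²)) = 0.0170, i.e. 1.70%.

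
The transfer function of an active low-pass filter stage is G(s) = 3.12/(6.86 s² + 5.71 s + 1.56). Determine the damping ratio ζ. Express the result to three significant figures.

ζ ≈ 0.873

Dividing through by 6.86: denominator becomes s² + 0.8324 s + 0.2274.
So ω_n = √0.2274 = 0.477 rad/s and ζ = 0.8324/(2·0.477) = 0.873.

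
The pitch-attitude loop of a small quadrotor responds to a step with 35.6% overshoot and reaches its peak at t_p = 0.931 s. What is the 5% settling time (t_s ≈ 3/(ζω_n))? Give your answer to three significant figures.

t_s ≈ 2.70 s

From the overshoot, ζ = −ln(OS)/√(π²+ln²(OS)) = 0.312.
t_p = π/ω_d ⇒ ω_d = 3.37 rad/s; then ω_n = ω_d/√(1−ζ²) = 3.55 rad/s.
t_s ≈ 3/(ζω_n) = 3/(0.312·3.55) = 2.70 s.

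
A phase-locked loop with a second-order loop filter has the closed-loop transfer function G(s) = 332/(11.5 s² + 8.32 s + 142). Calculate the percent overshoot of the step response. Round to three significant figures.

%OS ≈ 72.2%

Dividing through by 11.5: denominator becomes s² + 0.7235 s + 12.35.
So ω_n = √12.35 = 3.51 rad/s and ζ = 0.7235/(2·3.51) = 0.103.
%OS = 100 e^{−πζ/√(1−ζ²)} with ζ = 0.103 gives 72.2%.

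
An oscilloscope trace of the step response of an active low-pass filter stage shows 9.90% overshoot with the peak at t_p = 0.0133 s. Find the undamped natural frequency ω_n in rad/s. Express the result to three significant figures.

ω_n ≈ 293 rad/s

The overshoot fixes ζ = −ln(OS)/√(π²+ln²(OS)) = 0.593.
t_p = π/ω_d ⇒ ω_d = 236 rad/s; then ω_n = ω_d/√(1−ζ²) = 293 rad/s.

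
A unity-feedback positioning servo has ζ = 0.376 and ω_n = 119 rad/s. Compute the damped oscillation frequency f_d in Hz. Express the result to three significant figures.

f_d ≈ 17.5 Hz

ω_d = ω_n√(1−ζ²) = 119·√0.859 = 110 rad/s.
f_d = ω_d/(2π) = 17.5 Hz.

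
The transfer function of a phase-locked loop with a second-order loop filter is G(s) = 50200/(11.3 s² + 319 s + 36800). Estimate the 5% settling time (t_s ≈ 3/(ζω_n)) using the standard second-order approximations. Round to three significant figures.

Dividing through by 11.3: denominator becomes s² + 28.23 s + 3257.
So ω_n = √3257 = 57.1 rad/s and ζ = 28.23/(2·57.1) = 0.247.
t_s ≈ 3/(ζω_n) = 0.213 s.

t_s ≈ 0.213 s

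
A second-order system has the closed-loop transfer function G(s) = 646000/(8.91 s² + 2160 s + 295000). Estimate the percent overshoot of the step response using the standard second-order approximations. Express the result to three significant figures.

%OS ≈ 6.04%

Dividing through by 8.91: denominator becomes s² + 242.4 s + 33110.
So ω_n = √33110 = 182 rad/s and ζ = 242.4/(2·182) = 0.666.
Overshoot: exp(−π·0.666/√(1−0.666²)) = 0.0604, i.e. 6.04%.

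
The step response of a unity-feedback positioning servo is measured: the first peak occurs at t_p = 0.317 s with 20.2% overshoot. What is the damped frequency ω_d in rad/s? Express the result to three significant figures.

ω_d ≈ 9.91 rad/s

t_p = π/ω_d, so ω_d = π/0.317 = 9.91 rad/s.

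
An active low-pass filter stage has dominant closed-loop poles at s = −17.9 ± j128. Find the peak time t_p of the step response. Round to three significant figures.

t_p = π/ω_d with ω_d = 128 (the imaginary part), so t_p = 0.0245 s.

t_p ≈ 0.0245 s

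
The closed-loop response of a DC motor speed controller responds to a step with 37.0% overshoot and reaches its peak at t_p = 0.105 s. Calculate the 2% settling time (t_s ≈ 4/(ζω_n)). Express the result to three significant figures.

The overshoot fixes ζ = −ln(OS)/√(π²+ln²(OS)) = 0.302.
t_p = π/ω_d ⇒ ω_d = 29.9 rad/s; then ω_n = ω_d/√(1−ζ²) = 31.4 rad/s.
t_s ≈ 4/(ζω_n) = 4/(0.302·31.4) = 0.422 s.

t_s ≈ 0.422 s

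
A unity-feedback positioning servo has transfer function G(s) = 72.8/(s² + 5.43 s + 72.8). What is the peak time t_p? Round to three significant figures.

Matching coefficients with s² + 2ζω_n s + ω_n² gives ω_n² = 72.8 ⇒ ω_n = 8.53 rad/s, and ζ = 5.43/(2ω_n) = 0.318.
The damped frequency ω_d = ω_n√(1−ζ²) = 8.09 rad/s. Then t_p = π/ω_d = 0.388 s.

t_p ≈ 0.388 s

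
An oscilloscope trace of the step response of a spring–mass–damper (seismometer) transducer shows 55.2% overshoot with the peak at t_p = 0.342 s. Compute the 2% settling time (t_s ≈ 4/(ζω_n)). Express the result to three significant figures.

t_s ≈ 2.30 s

From the overshoot, ζ = −ln(OS)/√(π²+ln²(OS)) = 0.186.
From t_p = π/ω_d, ω_d = π/0.342 = 9.19 rad/s, so ω_n = ω_d/√(1−ζ²) = 9.35 rad/s.
t_s ≈ 4/(ζω_n) = 4/(0.186·9.35) = 2.30 s.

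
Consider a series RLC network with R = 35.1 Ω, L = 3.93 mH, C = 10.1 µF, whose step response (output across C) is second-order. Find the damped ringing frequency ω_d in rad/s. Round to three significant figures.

ω_d ≈ 2290 rad/s

For a series RLC circuit (capacitor voltage as output), ω_n = 1/√(LC) = 1/√(3.93 mH · 10.1 µF) = 5020 rad/s.
ζ = (R/2)·√(C/L) = (35.1/2)·√(10.1 µF/3.93 mH) = 0.890.
ω_d = ω_n√(1−ζ²) = 2290 rad/s.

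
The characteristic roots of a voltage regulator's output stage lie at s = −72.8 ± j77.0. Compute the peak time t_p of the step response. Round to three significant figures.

t_p = π/ω_d with ω_d = 77.0 (the imaginary part), so t_p = 0.0408 s.

t_p ≈ 0.0408 s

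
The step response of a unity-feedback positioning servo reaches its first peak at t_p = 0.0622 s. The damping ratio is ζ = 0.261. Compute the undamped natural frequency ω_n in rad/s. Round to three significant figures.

ω_n ≈ 52.3 rad/s

Peak time t_p = π/ω_d, so ω_d = π/t_p = π/0.0622 = 50.5 rad/s.
ω_n = ω_d/√(1−ζ²) = 50.5/√0.932 = 52.3 rad/s.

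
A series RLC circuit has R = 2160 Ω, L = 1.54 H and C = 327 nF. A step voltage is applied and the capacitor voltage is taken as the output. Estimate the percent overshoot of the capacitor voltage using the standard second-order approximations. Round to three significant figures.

%OS ≈ 16.5%

For a series RLC circuit (capacitor voltage as output), ω_n = 1/√(LC) = 1/√(1.54 H · 327 nF) = 1410 rad/s.
ζ = (R/2)·√(C/L) = (2160/2)·√(327 nF/1.54 H) = 0.498.
Overshoot: exp(−π·0.498/√(1−0.498²)) = 0.165, i.e. 16.5%.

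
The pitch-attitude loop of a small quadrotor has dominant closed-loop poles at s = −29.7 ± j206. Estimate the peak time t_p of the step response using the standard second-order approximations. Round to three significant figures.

t_p = π/ω_d with ω_d = 206 (the imaginary part), so t_p = 0.0153 s.

t_p ≈ 0.0153 s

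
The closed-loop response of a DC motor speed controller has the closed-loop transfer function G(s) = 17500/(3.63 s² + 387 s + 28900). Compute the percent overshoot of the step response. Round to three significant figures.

Dividing through by 3.63: denominator becomes s² + 106.6 s + 7961.
So ω_n = √7961 = 89.2 rad/s and ζ = 106.6/(2·89.2) = 0.597.
%OS = 100·exp(−πζ/√(1−ζ²)) = 9.63%.

%OS ≈ 9.63%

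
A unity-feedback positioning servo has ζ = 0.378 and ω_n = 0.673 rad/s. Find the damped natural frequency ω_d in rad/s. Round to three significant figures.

ω_d = ω_n√(1−ζ²) = 0.673·√0.857 = 0.623 rad/s.

ω_d ≈ 0.623 rad/s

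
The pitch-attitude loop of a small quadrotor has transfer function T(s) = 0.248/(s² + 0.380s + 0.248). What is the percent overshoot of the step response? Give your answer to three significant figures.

%OS ≈ 27.3%

Matching coefficients with s² + 2ζω_n s + ω_n² gives ω_n² = 0.248 ⇒ ω_n = 0.498 rad/s, and ζ = 0.380/(2ω_n) = 0.382.
%OS = 100·exp(−πζ/√(1−ζ²)) = 27.3%.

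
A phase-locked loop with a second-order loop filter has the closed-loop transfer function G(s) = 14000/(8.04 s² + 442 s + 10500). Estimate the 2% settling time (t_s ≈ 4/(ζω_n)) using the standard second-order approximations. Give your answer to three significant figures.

t_s ≈ 0.146 s

Dividing through by 8.04: denominator becomes s² + 54.98 s + 1306.
So ω_n = √1306 = 36.1 rad/s and ζ = 54.98/(2·36.1) = 0.761.
t_s ≈ 4/(ζω_n) = 0.146 s.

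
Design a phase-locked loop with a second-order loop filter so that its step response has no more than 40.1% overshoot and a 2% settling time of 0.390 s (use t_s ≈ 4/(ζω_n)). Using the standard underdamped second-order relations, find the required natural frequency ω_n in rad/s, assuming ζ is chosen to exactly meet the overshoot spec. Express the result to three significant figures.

ω_n ≈ 36.7 rad/s

ζ = −ln(OS)/√(π² + (ln OS)²). With OS = 0.401, ln OS = −0.9138 and ζ = 0.9138/3.272 = 0.279.
Then ω_n = 4/(ζ t_s) = 4/(0.279 × 0.390) = 36.7 rad/s.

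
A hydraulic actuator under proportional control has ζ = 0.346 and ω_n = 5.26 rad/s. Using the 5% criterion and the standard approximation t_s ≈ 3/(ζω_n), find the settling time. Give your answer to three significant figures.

t_s ≈ 1.65 s

t_s ≈ 3/(ζω_n) = 3/(0.346 × 5.26) = 1.65 s.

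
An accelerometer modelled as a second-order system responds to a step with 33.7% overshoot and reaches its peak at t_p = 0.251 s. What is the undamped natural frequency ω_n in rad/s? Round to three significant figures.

ω_n ≈ 13.2 rad/s

ζ from %OS: ζ = |ln 0.337|/√(π²+ln²0.337) = 0.327.
From t_p = π/ω_d, ω_d = π/0.251 = 12.5 rad/s, so ω_n = ω_d/√(1−ζ²) = 13.2 rad/s.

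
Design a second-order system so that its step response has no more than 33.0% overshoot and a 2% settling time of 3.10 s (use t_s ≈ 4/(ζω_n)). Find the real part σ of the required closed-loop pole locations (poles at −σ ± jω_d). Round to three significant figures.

σ ≈ 1.29

The settling-time spec alone fixes σ = ζω_n = 4/t_s = 4/3.10 = 1.29.
(Overshoot then fixes ζ = 0.333 and hence ω_d = σ·√(1−ζ²)/ζ = 3.66 rad/s.)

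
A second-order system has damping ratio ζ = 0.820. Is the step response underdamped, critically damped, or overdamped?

underdamped

Since ζ = 0.820 < 1, the system is underdamped.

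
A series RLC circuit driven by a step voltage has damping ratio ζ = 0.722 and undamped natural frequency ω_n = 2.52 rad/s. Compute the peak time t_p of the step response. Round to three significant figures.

The damped frequency is ω_d = ω_n√(1−ζ²) = 2.52·√(1−0.521) = 1.74 rad/s.
Peak time t_p = π/ω_d = π/1.74 = 1.80 s.

t_p ≈ 1.80 s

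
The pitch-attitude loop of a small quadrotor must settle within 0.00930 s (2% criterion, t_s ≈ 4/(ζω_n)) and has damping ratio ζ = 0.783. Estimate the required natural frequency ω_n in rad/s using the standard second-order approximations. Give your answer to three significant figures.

ω_n ≈ 549 rad/s

Rearranging t_s ≈ 4/(ζω_n) gives ω_n = 4/(ζ·t_s) = 4/(0.783 × 0.00930) = 549 rad/s.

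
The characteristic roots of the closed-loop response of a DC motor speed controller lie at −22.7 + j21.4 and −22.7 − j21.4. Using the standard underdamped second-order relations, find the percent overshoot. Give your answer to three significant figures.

|pole| = ω_n = √(22.7² + 21.4²) = 31.2 rad/s; ζ = cos θ = σ/ω_n = 0.728.
%OS = 100 e^{−πζ/√(1−ζ²)} with ζ = 0.728 gives 3.57%.

%OS ≈ 3.57%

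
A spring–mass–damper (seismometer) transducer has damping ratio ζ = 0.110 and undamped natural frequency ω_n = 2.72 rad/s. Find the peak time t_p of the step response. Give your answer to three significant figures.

t_p ≈ 1.16 s

The damped frequency is ω_d = ω_n√(1−ζ²) = 2.72·√(1−0.0121) = 2.70 rad/s.
Peak time t_p = π/ω_d = π/2.70 = 1.16 s.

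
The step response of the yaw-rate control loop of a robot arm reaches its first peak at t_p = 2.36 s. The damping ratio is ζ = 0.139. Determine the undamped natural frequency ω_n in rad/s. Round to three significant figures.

Peak time t_p = π/ω_d, so ω_d = π/t_p = π/2.36 = 1.33 rad/s.
ω_n = ω_d/√(1−ζ²) = 1.33/√0.981 = 1.34 rad/s.

ω_n ≈ 1.34 rad/s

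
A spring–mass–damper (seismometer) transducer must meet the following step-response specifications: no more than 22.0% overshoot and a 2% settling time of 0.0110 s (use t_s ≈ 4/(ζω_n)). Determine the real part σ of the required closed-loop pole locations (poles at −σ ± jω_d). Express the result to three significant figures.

σ ≈ 364

The settling-time spec alone fixes σ = ζω_n = 4/t_s = 4/0.0110 = 364.
(Overshoot then fixes ζ = 0.434 and hence ω_d = σ·√(1−ζ²)/ζ = 754 rad/s.)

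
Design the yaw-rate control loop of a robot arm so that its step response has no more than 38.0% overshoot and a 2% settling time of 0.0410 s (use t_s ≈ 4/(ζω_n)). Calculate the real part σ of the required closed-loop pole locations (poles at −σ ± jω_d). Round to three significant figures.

The settling-time spec alone fixes σ = ζω_n = 4/t_s = 4/0.0410 = 97.6.
(Overshoot then fixes ζ = 0.294 and hence ω_d = σ·√(1−ζ²)/ζ = 317 rad/s.)

σ ≈ 97.6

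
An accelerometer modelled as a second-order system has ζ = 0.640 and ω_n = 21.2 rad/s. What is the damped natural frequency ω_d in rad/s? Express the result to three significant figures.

ω_d ≈ 16.3 rad/s

ω_d = ω_n√(1−ζ²) = 21.2·√0.590 = 16.3 rad/s.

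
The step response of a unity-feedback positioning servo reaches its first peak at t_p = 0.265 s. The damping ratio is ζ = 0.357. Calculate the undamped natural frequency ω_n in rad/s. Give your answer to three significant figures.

Peak time t_p = π/ω_d, so ω_d = π/t_p = π/0.265 = 11.9 rad/s.
ω_n = ω_d/√(1−ζ²) = 11.9/√0.873 = 12.7 rad/s.

ω_n ≈ 12.7 rad/s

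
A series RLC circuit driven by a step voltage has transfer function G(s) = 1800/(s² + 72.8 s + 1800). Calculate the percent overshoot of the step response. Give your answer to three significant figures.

Matching coefficients with s² + 2ζω_n s + ω_n² gives ω_n² = 1800 ⇒ ω_n = 42.4 rad/s, and ζ = 72.8/(2ω_n) = 0.858.
%OS = 100 e^{−πζ/√(1−ζ²)} with ζ = 0.858 gives 0.526%.

%OS ≈ 0.526%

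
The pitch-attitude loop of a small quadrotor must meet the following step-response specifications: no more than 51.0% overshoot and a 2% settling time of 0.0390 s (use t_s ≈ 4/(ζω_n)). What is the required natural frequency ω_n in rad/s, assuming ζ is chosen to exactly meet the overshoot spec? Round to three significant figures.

ω_n ≈ 489 rad/s

ζ = −ln(OS)/√(π² + (ln OS)²). With OS = 0.510, ln OS = −0.6733 and ζ = 0.6733/3.213 = 0.210.
From t_s ≈ 4/(ζω_n): ω_n = 4/(ζ·t_s) = 4/(0.210·0.0390) = 489 rad/s.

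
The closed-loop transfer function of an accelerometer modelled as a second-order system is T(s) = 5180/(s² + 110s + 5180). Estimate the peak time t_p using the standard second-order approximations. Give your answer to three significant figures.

t_p ≈ 0.0677 s

ω_n = √5180 = 72.0 rad/s; ζ = 110/(2·72.0) = 0.764.
ω_d = ω_n√(1−ζ²) = 46.4 rad/s. Then t_p = π/ω_d = 0.0677 s.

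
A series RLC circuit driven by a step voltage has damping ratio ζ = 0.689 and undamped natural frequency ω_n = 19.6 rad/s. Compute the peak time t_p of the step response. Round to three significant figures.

t_p ≈ 0.221 s

The damped frequency is ω_d = ω_n√(1−ζ²) = 19.6·√(1−0.475) = 14.2 rad/s.
Peak time t_p = π/ω_d = π/14.2 = 0.221 s.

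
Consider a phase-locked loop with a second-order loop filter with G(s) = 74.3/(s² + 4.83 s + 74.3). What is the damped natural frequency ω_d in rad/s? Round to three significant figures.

Comparing the denominator to s² + 2ζω_n s + ω_n²: ω_n = √74.3 = 8.62 rad/s, and 2ζω_n = 4.83 so ζ = 4.83/(2·8.62) = 0.280.
The damped frequency ω_d = ω_n√(1−ζ²) = 8.27 rad/s.

ω_d ≈ 8.27 rad/s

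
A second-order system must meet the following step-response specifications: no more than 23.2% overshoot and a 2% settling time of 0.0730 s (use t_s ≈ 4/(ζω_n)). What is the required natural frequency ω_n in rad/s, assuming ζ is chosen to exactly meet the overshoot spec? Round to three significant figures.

ω_n ≈ 130 rad/s

ζ = −ln(OS)/√(π² + (ln OS)²). With OS = 0.232, ln OS = −1.461 and ζ = 1.461/3.465 = 0.422.
From t_s ≈ 4/(ζω_n): ω_n = 4/(ζ·t_s) = 4/(0.422·0.0730) = 130 rad/s.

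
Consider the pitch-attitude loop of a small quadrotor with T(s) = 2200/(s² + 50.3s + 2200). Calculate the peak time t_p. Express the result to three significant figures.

ω_n = √2200 = 46.9 rad/s; ζ = 50.3/(2·46.9) = 0.536.
ω_d = ω_n√(1−ζ²) = 39.6 rad/s. Then t_p = π/ω_d = 0.0794 s.

t_p ≈ 0.0794 s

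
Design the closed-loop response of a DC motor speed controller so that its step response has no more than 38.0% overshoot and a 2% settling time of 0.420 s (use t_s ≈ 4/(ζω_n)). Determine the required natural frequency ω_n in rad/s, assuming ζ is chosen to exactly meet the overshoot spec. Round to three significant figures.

ζ = −ln(OS)/√(π² + (ln OS)²). With OS = 0.380, ln OS = −0.9676 and ζ = 0.9676/3.287 = 0.294.
Then ω_n = 4/(ζ t_s) = 4/(0.294 × 0.420) = 32.4 rad/s.

ω_n ≈ 32.4 rad/s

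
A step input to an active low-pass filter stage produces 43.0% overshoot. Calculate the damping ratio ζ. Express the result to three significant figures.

From %OS = 100·exp(−πζ/√(1−ζ²)), invert to get ζ = −ln(OS)/√(π² + ln²(OS)) with OS = 0.430.
−ln 0.430 = 0.8440, so ζ = 0.8440/√(π² + 0.7123) = 0.259.

ζ ≈ 0.259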